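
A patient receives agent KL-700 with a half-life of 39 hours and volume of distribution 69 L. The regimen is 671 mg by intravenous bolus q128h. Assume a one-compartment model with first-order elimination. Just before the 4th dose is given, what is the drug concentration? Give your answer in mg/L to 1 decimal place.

1.1 mg/L

f = (1/2)^(τ/t½) = (1/2)^(128/39) ≈ 0.1028.
C₀ = D/Vd = 671/69 ≈ 9.725 mg/L.
Before the 4th dose, 3 doses have been given. Superposition: Cmin = C₀·(f + f² + … + f^3).
≈ 9.725 × (0.1028 + 0.0106 + 0.0011) ≈ 9.725 × 0.1145 ≈ 1.114 mg/L.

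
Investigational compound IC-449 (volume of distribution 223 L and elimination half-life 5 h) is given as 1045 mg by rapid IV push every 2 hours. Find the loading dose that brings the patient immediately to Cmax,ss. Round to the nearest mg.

4316 mg

f = (1/2)^(2/5) ≈ 0.757858; accumulation ratio R = 1/(1−f) ≈ 4.12981.
Loading dose to hit Cmax,ss on first dose: D_load = D_maint·R ≈ 1045 × 4.12981 ≈ 4315.65 mg.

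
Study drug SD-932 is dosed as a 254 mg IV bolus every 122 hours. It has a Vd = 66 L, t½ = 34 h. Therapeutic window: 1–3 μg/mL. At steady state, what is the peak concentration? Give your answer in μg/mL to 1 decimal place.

4.2 μg/mL

Over one 122-h interval, 122/34 ≈ 3.5882 half-lives elapse, leaving f ≈ 0.0831 of each dose.
Accumulation ratio R = 1/(1 − f) ≈ 1/0.9169 ≈ 1.0906.
Each bolus raises the concentration by D/Vd = 254/66 ≈ 3.848 μg/mL.
Steady-state peak Cmax,ss = C₀·R ≈ 3.848 × 1.0906 ≈ 4.197 μg/mL.
Peak 4.2 μg/mL vs MTC 3 μg/mL: exceeds toxic threshold.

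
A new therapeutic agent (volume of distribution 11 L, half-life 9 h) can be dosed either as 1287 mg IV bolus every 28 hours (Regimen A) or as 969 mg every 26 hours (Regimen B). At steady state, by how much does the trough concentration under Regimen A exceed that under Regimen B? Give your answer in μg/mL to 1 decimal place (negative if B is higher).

Regimen A: f = (1/2)^(28/9) ≈ 0.1157; Cmin,ss = (1287/11)·f/(1−f) ≈ 15.308 μg/mL.
Regimen B: f = (1/2)^(26/9) ≈ 0.1350; Cmin,ss = (969/11)·f/(1−f) ≈ 13.748 μg/mL.
Difference ≈ 15.308 − 13.748 ≈ 1.560 μg/mL.

1.6 μg/mL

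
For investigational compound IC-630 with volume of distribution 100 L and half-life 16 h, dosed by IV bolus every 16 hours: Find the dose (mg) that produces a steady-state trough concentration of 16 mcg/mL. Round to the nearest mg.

τ/t½ = 16/16 ≈ 1, so f = (1/2)^(16/16) ≈ 0.500000.
Cmin,ss = (D/Vd)·f/(1−f), so D = Cmin,ss·Vd·(1−f)/f.
D = 16 × 100 × (1−f)/f ≈ 16 × 100 × 1.00000 ≈ 1600.00 mg.

1600 mg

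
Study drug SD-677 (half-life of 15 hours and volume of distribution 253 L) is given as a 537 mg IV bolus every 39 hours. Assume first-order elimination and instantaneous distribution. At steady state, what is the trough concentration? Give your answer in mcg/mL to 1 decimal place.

k = ln2/t½ = ln2/15 ≈ 0.046210 h⁻¹; fraction remaining f = e^(−kτ) = e^(−0.046210×39) ≈ 0.1649.
Each bolus raises the concentration by D/Vd = 537/253 ≈ 2.123 mcg/mL.
Steady-state trough Cmin,ss = C₀·f/(1−f) ≈ 2.123 × 0.1649/0.8351 ≈ 0.419 mcg/mL.

0.4 mcg/mL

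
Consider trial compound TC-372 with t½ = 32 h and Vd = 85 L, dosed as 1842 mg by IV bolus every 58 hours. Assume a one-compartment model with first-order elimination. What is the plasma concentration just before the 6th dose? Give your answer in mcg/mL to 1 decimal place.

f = (1/2)^(τ/t½) = (1/2)^(58/32) ≈ 0.2847.
C₀ = D/Vd = 1842/85 ≈ 21.671 mcg/mL.
Before the 6th dose, 5 doses have been given. Superposition: Cmin = C₀·(f + f² + … + f^5).
≈ 21.671 × (0.2847 + 0.0811 + 0.0231 + 0.0066 + 0.0019) ≈ 21.671 × 0.3974 ≈ 8.612 mcg/mL.

8.6 mcg/mL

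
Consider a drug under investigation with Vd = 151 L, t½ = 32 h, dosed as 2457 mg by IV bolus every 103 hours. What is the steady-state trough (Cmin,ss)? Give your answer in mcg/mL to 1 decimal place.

2.0 mcg/mL

Over one 103-h interval, 103/32 ≈ 3.2188 half-lives elapse, leaving f ≈ 0.1074 of each dose.
Accumulation ratio R = 1/(1 − f) ≈ 1/0.8926 ≈ 1.1203.
Single-dose peak C₀ = D/Vd = 2457/151 ≈ 16.272 mcg/mL.
Steady-state peak Cmax,ss = C₀·R ≈ 16.272 × 1.1203 ≈ 18.230 mcg/mL.
One interval later, Cmin,ss = Cmax,ss·e^(−kτ) ≈ 18.230 × 0.1074 ≈ 1.958 mcg/mL.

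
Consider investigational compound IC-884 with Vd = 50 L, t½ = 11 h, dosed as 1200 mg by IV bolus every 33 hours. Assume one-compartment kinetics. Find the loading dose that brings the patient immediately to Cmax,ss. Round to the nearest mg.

f = (1/2)^(33/11) ≈ 0.125000; accumulation ratio R = 1/(1−f) ≈ 1.14286.
Loading dose to hit Cmax,ss on first dose: D_load = D_maint·R ≈ 1200 × 1.14286 ≈ 1371.43 mg.

1371 mg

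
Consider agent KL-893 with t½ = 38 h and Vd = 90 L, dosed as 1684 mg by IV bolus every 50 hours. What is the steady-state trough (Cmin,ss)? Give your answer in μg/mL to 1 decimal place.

τ/t½ = 50/38 ≈ 1.3158, so fraction remaining f = (1/2)^(50/38) ≈ 0.4017.
Accumulation ratio R = 1/(1 − f) ≈ 1/0.5983 ≈ 1.6714.
Each bolus raises the concentration by D/Vd = 1684/90 ≈ 18.711 μg/mL.
Cmax,ss = C₀/(1 − f) ≈ 18.711/0.5983 ≈ 31.274 μg/mL.
Steady-state trough Cmin,ss = Cmax,ss·f ≈ 31.274 × 0.4017 ≈ 12.563 μg/mL.

12.6 μg/mL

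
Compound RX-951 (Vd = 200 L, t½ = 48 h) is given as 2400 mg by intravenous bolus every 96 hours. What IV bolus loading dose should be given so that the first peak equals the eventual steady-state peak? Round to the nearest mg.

3200 mg

f = (1/2)^(96/48) ≈ 0.250000; accumulation ratio R = 1/(1−f) ≈ 1.33333.
Loading dose to hit Cmax,ss on first dose: D_load = D_maint·R ≈ 2400 × 1.33333 ≈ 3199.99 mg.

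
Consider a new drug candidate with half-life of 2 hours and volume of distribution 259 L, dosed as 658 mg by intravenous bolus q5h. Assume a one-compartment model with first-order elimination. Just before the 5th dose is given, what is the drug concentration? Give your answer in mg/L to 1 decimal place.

f = (1/2)^(τ/t½) = (1/2)^(5/2) ≈ 0.1768.
C₀ = D/Vd = 658/259 ≈ 2.541 mg/L.
Before the 5th dose, 4 doses have been given. Superposition: Cmin = C₀·(f + f² + … + f^4).
≈ 2.541 × (0.1768 + 0.0313 + 0.0055 + 0.0010) ≈ 2.541 × 0.2146 ≈ 0.545 mg/L.

0.5 mg/L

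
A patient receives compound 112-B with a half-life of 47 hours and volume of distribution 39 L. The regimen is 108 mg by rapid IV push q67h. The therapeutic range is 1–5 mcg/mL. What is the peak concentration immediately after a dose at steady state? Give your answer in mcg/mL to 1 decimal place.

τ/t½ = 67/47 ≈ 1.4255, so fraction remaining f = (1/2)^(67/47) ≈ 0.3723.
At steady state, accumulation factor R = 1/(1 − e^(−kτ)) ≈ 1.5931.
Each bolus raises the concentration by D/Vd = 108/39 ≈ 2.769 mcg/mL.
Steady-state peak Cmax,ss = C₀·R ≈ 2.769 × 1.5931 ≈ 4.411 mcg/mL.
Peak 4.4 mcg/mL vs MTC 5 mcg/mL: below toxic threshold.

4.4 mcg/mL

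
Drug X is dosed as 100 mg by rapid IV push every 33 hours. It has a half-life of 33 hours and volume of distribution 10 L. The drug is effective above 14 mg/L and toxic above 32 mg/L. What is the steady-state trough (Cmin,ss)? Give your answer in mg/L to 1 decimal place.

τ = 33 h = 1 half-life, so f = (1/2)^1 = 0.5.
At steady state, R = 1/(1 − 0.5) = 2/1.
Single-dose peak C₀ = D/Vd = 100/10 = 10 mg/L.
Steady-state peak Cmax,ss = C₀·R = 10 × 2/1 ≈ 20.000 mg/L.
Steady-state trough Cmin,ss = Cmax,ss·f ≈ 20.000 × 0.5 ≈ 10.000 mg/L.
Trough 10.0 mg/L vs MEC 14 mg/L: subtherapeutic.

10.0 mg/L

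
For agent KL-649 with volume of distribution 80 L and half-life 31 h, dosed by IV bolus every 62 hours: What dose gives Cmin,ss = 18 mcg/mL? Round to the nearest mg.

τ/t½ = 62/31 ≈ 2, so f = (1/2)^(62/31) ≈ 0.250000.
Cmin,ss = (D/Vd)·f/(1−f), so D = Cmin,ss·Vd·(1−f)/f.
D = 18 × 80 × (1−f)/f ≈ 18 × 80 × 3.00000 ≈ 4320.00 mg.

4320 mg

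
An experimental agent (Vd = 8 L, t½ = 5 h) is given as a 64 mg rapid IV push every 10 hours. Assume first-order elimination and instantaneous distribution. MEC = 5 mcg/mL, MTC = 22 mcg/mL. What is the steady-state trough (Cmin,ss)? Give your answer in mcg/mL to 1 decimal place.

2.7 mcg/mL

The dosing interval is 2 half-lives, so f = 2^(−2) = 0.25.
At steady state, R = 1/(1 − 0.25) = 4/3.
Single-dose peak C₀ = D/Vd = 64/8 = 8 mcg/mL.
Steady-state peak Cmax,ss = C₀·R = 8 × 4/3 ≈ 10.667 mcg/mL.
Steady-state trough Cmin,ss = Cmax,ss·f ≈ 10.667 × 0.25 ≈ 2.667 mcg/mL.
Trough 2.7 mcg/mL vs MEC 5 mcg/mL: subtherapeutic.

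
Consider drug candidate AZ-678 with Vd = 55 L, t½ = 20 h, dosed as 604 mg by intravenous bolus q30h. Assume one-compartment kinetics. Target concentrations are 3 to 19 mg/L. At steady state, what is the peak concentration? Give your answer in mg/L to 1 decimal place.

17.0 mg/L

k = ln2/t½ = ln2/20 ≈ 0.034657 h⁻¹; fraction remaining f = e^(−kτ) = e^(−0.034657×30) ≈ 0.3536.
At steady state, accumulation factor R = 1/(1 − e^(−kτ)) ≈ 1.5470.
Each bolus raises the concentration by D/Vd = 604/55 ≈ 10.982 mg/L.
Cmax,ss = C₀/(1 − f) ≈ 10.982/0.6464 ≈ 16.989 mg/L.
Peak 17.0 mg/L vs MTC 19 mg/L: below toxic threshold.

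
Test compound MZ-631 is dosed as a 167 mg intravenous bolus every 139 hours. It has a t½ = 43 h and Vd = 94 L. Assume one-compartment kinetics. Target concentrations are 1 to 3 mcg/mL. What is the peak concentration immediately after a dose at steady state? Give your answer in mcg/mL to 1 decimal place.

τ/t½ = 139/43 ≈ 3.2326, so fraction remaining f = (1/2)^(139/43) ≈ 0.1064.
Accumulation ratio R = 1/(1 − f) ≈ 1/0.8936 ≈ 1.1191.
Each bolus raises the concentration by D/Vd = 167/94 ≈ 1.777 mcg/mL.
Steady-state peak Cmax,ss = C₀·R ≈ 1.777 × 1.1191 ≈ 1.989 mcg/mL.
Peak 2.0 mcg/mL vs MTC 3 mcg/mL: below toxic threshold.

2.0 mcg/mL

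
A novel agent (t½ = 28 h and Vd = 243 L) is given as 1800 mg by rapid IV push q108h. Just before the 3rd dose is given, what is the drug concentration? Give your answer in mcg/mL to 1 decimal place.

f = (1/2)^(τ/t½) = (1/2)^(108/28) ≈ 0.0690.
C₀ = D/Vd = 1800/243 ≈ 7.407 mcg/mL.
Before the 3rd dose, 2 doses have been given. Superposition: Cmin = C₀·(f + f²).
≈ 7.407 × (0.0690 + 0.0048) ≈ 7.407 × 0.0738 ≈ 0.547 mcg/mL.

0.5 mcg/mL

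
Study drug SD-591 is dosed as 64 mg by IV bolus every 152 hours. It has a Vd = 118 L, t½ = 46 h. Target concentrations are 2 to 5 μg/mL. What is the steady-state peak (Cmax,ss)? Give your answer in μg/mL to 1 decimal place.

k = ln2/t½ = ln2/46 ≈ 0.015068 h⁻¹; fraction remaining f = e^(−kτ) = e^(−0.015068×152) ≈ 0.1012.
Accumulation ratio R = 1/(1 − f) ≈ 1/0.8988 ≈ 1.1126.
Single-dose peak C₀ = D/Vd = 64/118 ≈ 0.542 μg/mL.
Steady-state peak Cmax,ss = C₀·R ≈ 0.542 × 1.1126 ≈ 0.603 μg/mL.
Peak 0.6 μg/mL vs MTC 5 μg/mL: below toxic threshold.

0.6 μg/mL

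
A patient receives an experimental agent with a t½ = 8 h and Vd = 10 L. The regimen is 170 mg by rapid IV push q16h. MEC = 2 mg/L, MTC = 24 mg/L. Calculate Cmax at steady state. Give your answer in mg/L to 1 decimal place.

22.7 mg/L

The dosing interval is 2 half-lives, so f = 2^(−2) = 0.25.
Accumulation ratio R = 1/(1 − f) = 1/0.75 = 4/3.
Single-dose peak C₀ = D/Vd = 170/10 = 17 mg/L.
Steady-state peak Cmax,ss = C₀·R = 17 × 4/3 ≈ 22.667 mg/L.
Peak 22.7 mg/L vs MTC 24 mg/L: below toxic threshold.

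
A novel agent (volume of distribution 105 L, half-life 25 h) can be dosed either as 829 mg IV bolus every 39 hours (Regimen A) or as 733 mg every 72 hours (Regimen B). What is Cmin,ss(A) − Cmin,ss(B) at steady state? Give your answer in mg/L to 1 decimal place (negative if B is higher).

3.0 mg/L

Regimen A: f = (1/2)^(39/25) ≈ 0.3392; Cmin,ss = (829/105)·f/(1−f) ≈ 4.053 mg/L.
Regimen B: f = (1/2)^(72/25) ≈ 0.1358; Cmin,ss = (733/105)·f/(1−f) ≈ 1.097 mg/L.
Difference ≈ 4.053 − 1.097 ≈ 2.956 mg/L.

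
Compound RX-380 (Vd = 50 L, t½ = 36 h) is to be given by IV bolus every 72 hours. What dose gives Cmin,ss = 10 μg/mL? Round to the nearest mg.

1500 mg

τ/t½ = 72/36 ≈ 2, so f = (1/2)^(72/36) ≈ 0.250000.
Cmin,ss = (D/Vd)·f/(1−f), so D = Cmin,ss·Vd·(1−f)/f.
D = 10 × 50 × (1−f)/f ≈ 10 × 50 × 3.00000 ≈ 1500.00 mg.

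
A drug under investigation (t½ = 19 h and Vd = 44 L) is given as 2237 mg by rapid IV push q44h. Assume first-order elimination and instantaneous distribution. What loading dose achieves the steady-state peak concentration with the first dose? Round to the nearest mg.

f = (1/2)^(44/19) ≈ 0.200853; accumulation ratio R = 1/(1−f) ≈ 1.25133.
Loading dose to hit Cmax,ss on first dose: D_load = D_maint·R ≈ 2237 × 1.25133 ≈ 2799.23 mg.

2799 mg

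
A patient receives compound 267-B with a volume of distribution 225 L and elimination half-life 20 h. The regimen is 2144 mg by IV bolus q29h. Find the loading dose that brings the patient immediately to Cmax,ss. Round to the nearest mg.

f = (1/2)^(29/20) ≈ 0.366021; accumulation ratio R = 1/(1−f) ≈ 1.57734.
Loading dose to hit Cmax,ss on first dose: D_load = D_maint·R ≈ 2144 × 1.57734 ≈ 3381.82 mg.

3382 mg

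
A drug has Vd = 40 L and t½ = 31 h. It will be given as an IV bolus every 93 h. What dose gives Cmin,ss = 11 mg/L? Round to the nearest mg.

3080 mg

τ/t½ = 93/31 ≈ 3, so f = (1/2)^(93/31) ≈ 0.125000.
Cmin,ss = (D/Vd)·f/(1−f), so D = Cmin,ss·Vd·(1−f)/f.
D = 11 × 40 × (1−f)/f ≈ 11 × 40 × 7.00000 ≈ 3080.00 mg.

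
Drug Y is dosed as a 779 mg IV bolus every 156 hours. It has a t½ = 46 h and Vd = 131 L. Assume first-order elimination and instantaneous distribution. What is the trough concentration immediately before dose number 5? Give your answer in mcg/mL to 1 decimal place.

0.6 mcg/mL

f = (1/2)^(τ/t½) = (1/2)^(156/46) ≈ 0.0953.
C₀ = D/Vd = 779/131 ≈ 5.947 mcg/mL.
Before the 5th dose, 4 doses have been given. Superposition: Cmin = C₀·(f + f² + … + f^4).
≈ 5.947 × (0.0953 + 0.0091 + 0.0009 + 0.0001) ≈ 5.947 × 0.1054 ≈ 0.627 mcg/mL.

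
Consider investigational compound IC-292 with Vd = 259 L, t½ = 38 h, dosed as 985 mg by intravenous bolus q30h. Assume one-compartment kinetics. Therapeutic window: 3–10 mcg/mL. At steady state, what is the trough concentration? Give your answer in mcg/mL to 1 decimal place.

k = ln2/t½ = ln2/38 ≈ 0.018241 h⁻¹; fraction remaining f = e^(−kτ) = e^(−0.018241×30) ≈ 0.5786.
Each bolus raises the concentration by D/Vd = 985/259 ≈ 3.803 mcg/mL.
Steady-state trough Cmin,ss = C₀·f/(1−f) ≈ 3.803 × 0.5786/0.4214 ≈ 5.222 mcg/mL.
Trough 5.2 mcg/mL vs MEC 3 mcg/mL: adequate.

5.2 mcg/mL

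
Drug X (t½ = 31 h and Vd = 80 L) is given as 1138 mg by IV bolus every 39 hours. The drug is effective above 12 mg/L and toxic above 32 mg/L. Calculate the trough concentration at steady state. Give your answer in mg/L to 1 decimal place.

Over one 39-h interval, 39/31 ≈ 1.2581 half-lives elapse, leaving f ≈ 0.4181 of each dose.
Accumulation ratio R = 1/(1 − f) ≈ 1/0.5819 ≈ 1.7185.
Each bolus raises the concentration by D/Vd = 1138/80 ≈ 14.225 mg/L.
Steady-state peak Cmax,ss = C₀·R ≈ 14.225 × 1.7185 ≈ 24.446 mg/L.
One interval later, Cmin,ss = Cmax,ss·e^(−kτ) ≈ 24.446 × 0.4181 ≈ 10.221 mg/L.
Trough 10.2 mg/L vs MEC 12 mg/L: subtherapeutic.

10.2 mg/L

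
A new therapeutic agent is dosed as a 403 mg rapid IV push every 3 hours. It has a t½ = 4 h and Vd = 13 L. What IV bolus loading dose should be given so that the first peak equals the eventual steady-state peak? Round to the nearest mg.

994 mg

f = (1/2)^(3/4) ≈ 0.594604; accumulation ratio R = 1/(1−f) ≈ 2.46672.
Loading dose to hit Cmax,ss on first dose: D_load = D_maint·R ≈ 403 × 2.46672 ≈ 994.09 mg.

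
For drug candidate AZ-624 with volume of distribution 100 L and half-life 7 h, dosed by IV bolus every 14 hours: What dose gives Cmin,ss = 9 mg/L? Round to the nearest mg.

2700 mg

τ/t½ = 14/7 ≈ 2, so f = (1/2)^(14/7) ≈ 0.250000.
Cmin,ss = (D/Vd)·f/(1−f), so D = Cmin,ss·Vd·(1−f)/f.
D = 9 × 100 × (1−f)/f ≈ 9 × 100 × 3.00000 ≈ 2700.00 mg.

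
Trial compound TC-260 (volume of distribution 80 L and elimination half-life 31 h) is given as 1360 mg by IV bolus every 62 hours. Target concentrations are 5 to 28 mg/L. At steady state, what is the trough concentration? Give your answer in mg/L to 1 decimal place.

5.7 mg/L

τ = 62 h = 2 half-lives, so f = (1/2)^2 = 0.25.
At steady state, R = 1/(1 − 0.25) = 4/3.
Single-dose peak C₀ = D/Vd = 1360/80 = 17 mg/L.
Steady-state peak Cmax,ss = C₀·R = 17 × 4/3 ≈ 22.667 mg/L.
Steady-state trough Cmin,ss = Cmax,ss·f ≈ 22.667 × 0.25 ≈ 5.667 mg/L.
Trough 5.7 mg/L vs MEC 5 mg/L: adequate.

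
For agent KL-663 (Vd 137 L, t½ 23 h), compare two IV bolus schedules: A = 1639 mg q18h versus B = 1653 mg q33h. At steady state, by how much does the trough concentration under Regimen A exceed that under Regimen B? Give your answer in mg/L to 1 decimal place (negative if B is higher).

Regimen A: f = (1/2)^(18/23) ≈ 0.5813; Cmin,ss = (1639/137)·f/(1−f) ≈ 16.609 mg/L.
Regimen B: f = (1/2)^(33/23) ≈ 0.3699; Cmin,ss = (1653/137)·f/(1−f) ≈ 7.083 mg/L.
Difference ≈ 16.609 − 7.083 ≈ 9.526 mg/L.

9.5 mg/L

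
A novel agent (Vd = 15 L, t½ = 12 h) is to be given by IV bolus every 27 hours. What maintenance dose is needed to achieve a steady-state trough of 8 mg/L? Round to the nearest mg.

451 mg

τ/t½ = 27/12 ≈ 2.25, so f = (1/2)^(27/12) ≈ 0.210224.
Cmin,ss = (D/Vd)·f/(1−f), so D = Cmin,ss·Vd·(1−f)/f.
D = 8 × 15 × (1−f)/f ≈ 8 × 15 × 3.75683 ≈ 450.82 mg.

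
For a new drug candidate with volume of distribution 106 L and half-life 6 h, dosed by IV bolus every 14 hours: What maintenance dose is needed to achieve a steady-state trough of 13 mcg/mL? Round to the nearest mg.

τ/t½ = 14/6 ≈ 2.3333, so f = (1/2)^(14/6) ≈ 0.198425.
Cmin,ss = (D/Vd)·f/(1−f), so D = Cmin,ss·Vd·(1−f)/f.
D = 13 × 106 × (1−f)/f ≈ 13 × 106 × 4.03969 ≈ 5566.69 mg.

5567 mg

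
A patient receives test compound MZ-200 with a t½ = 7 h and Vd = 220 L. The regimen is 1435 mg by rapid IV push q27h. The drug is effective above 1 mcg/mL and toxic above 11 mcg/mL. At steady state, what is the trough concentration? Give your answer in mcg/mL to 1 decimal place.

τ/t½ = 27/7 ≈ 3.8571, so fraction remaining f = (1/2)^(27/7) ≈ 0.0690.
At steady state, accumulation factor R = 1/(1 − e^(−kτ)) ≈ 1.0741.
Single-dose peak C₀ = D/Vd = 1435/220 ≈ 6.523 mcg/mL.
Cmax,ss = C₀/(1 − f) ≈ 6.523/0.9310 ≈ 7.006 mcg/mL.
One interval later, Cmin,ss = Cmax,ss·e^(−kτ) ≈ 7.006 × 0.0690 ≈ 0.483 mcg/mL.
Trough 0.5 mcg/mL vs MEC 1 mcg/mL: subtherapeutic.

0.5 mcg/mL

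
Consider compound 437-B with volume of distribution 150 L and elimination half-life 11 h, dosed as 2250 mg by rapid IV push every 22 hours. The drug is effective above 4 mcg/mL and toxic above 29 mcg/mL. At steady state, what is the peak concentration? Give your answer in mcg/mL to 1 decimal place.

20.0 mcg/mL

The dosing interval is 2 half-lives, so f = 2^(−2) = 0.25.
At steady state, R = 1/(1 − 0.25) = 4/3.
Single-dose peak C₀ = D/Vd = 2250/150 = 15 mcg/mL.
Steady-state peak Cmax,ss = C₀·R = 15 × 4/3 ≈ 20.000 mcg/mL.
Peak 20.0 mcg/mL vs MTC 29 mcg/mL: below toxic threshold.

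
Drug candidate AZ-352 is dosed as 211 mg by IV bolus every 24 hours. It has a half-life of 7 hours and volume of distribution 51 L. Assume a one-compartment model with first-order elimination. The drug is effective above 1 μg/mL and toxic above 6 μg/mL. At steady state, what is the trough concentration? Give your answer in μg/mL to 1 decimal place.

0.4 μg/mL

k = ln2/t½ = ln2/7 ≈ 0.099021 h⁻¹; fraction remaining f = e^(−kτ) = e^(−0.099021×24) ≈ 0.0929.
Each bolus raises the concentration by D/Vd = 211/51 ≈ 4.137 μg/mL.
Steady-state trough Cmin,ss = C₀·f/(1−f) ≈ 4.137 × 0.0929/0.9071 ≈ 0.424 μg/mL.
Trough 0.4 μg/mL vs MEC 1 μg/mL: subtherapeutic.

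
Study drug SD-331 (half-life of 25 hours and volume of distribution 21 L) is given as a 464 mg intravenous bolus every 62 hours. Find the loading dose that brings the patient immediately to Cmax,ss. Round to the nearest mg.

565 mg

f = (1/2)^(62/25) ≈ 0.179244; accumulation ratio R = 1/(1−f) ≈ 1.21839.
Loading dose to hit Cmax,ss on first dose: D_load = D_maint·R ≈ 464 × 1.21839 ≈ 565.33 mg.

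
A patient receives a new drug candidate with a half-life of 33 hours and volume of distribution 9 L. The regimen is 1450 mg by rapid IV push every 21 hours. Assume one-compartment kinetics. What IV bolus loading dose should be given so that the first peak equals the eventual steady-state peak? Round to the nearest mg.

f = (1/2)^(21/33) ≈ 0.643332; accumulation ratio R = 1/(1−f) ≈ 2.80373.
Loading dose to hit Cmax,ss on first dose: D_load = D_maint·R ≈ 1450 × 2.80373 ≈ 4065.41 mg.

4065 mg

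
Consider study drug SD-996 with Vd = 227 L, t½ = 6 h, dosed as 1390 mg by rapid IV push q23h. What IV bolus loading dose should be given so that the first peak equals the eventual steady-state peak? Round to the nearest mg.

f = (1/2)^(23/6) ≈ 0.070154; accumulation ratio R = 1/(1−f) ≈ 1.07545.
Loading dose to hit Cmax,ss on first dose: D_load = D_maint·R ≈ 1390 × 1.07545 ≈ 1494.88 mg.

1495 mg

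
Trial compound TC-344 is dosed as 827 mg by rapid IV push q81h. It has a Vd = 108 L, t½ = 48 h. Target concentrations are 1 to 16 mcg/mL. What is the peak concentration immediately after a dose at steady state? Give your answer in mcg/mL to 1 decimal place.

11.1 mcg/mL

τ/t½ = 81/48 ≈ 1.6875, so fraction remaining f = (1/2)^(81/48) ≈ 0.3105.
At steady state, accumulation factor R = 1/(1 − e^(−kτ)) ≈ 1.4503.
Single-dose peak C₀ = D/Vd = 827/108 ≈ 7.657 mcg/mL.
Steady-state peak Cmax,ss = C₀·R ≈ 7.657 × 1.4503 ≈ 11.105 mcg/mL.
Peak 11.1 mcg/mL vs MTC 16 mcg/mL: below toxic threshold.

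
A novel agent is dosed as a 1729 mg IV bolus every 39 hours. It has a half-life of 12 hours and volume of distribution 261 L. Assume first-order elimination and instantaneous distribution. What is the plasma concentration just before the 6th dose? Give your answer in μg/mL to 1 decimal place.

f = (1/2)^(τ/t½) = (1/2)^(39/12) ≈ 0.1051.
C₀ = D/Vd = 1729/261 ≈ 6.625 μg/mL.
Before the 6th dose, 5 doses have been given. Superposition: Cmin = C₀·(f + f² + … + f^5).
≈ 6.625 × (0.1051 + 0.0110 + 0.0012 + 0.0001 + 0.0000) ≈ 6.625 × 0.1174 ≈ 0.778 μg/mL.

0.8 μg/mL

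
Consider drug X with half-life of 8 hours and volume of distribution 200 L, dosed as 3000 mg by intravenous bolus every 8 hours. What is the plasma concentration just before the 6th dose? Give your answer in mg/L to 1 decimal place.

f = (1/2)^(τ/t½) = (1/2)^(8/8) ≈ 0.5000.
C₀ = D/Vd = 3000/200 ≈ 15.000 mg/L.
Before the 6th dose, 5 doses have been given. Superposition: Cmin = C₀·(f + f² + … + f^5).
≈ 15.000 × (0.5000 + 0.2500 + 0.1250 + 0.0625 + 0.0313) ≈ 15.000 × 0.9688 ≈ 14.532 mg/L.

14.5 mg/L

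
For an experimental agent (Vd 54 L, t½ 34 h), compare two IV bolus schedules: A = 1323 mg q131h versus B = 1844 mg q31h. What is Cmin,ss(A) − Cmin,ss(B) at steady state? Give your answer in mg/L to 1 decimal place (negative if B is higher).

Regimen A: f = (1/2)^(131/34) ≈ 0.0692; Cmin,ss = (1323/54)·f/(1−f) ≈ 1.821 mg/L.
Regimen B: f = (1/2)^(31/34) ≈ 0.5315; Cmin,ss = (1844/54)·f/(1−f) ≈ 38.740 mg/L.
Difference ≈ 1.821 − 38.740 ≈ -36.919 mg/L.

-36.9 mg/L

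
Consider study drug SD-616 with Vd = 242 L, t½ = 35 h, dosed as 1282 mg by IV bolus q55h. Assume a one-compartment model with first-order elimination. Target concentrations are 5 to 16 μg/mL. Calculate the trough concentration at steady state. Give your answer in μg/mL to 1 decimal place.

2.7 μg/mL

Over one 55-h interval, 55/35 ≈ 1.5714 half-lives elapse, leaving f ≈ 0.3365 of each dose.
Accumulation ratio R = 1/(1 − f) ≈ 1/0.6635 ≈ 1.5072.
Each bolus raises the concentration by D/Vd = 1282/242 ≈ 5.298 μg/mL.
Steady-state peak Cmax,ss = C₀·R ≈ 5.298 × 1.5072 ≈ 7.985 μg/mL.
Steady-state trough Cmin,ss = Cmax,ss·f ≈ 7.985 × 0.3365 ≈ 2.687 μg/mL.
Trough 2.7 μg/mL vs MEC 5 μg/mL: subtherapeutic.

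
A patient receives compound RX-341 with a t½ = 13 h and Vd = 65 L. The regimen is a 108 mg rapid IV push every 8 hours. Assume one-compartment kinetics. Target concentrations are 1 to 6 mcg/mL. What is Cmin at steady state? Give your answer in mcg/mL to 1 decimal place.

3.1 mcg/mL

Over one 8-h interval, 8/13 ≈ 0.61538 half-lives elapse, leaving f ≈ 0.6528 of each dose.
At steady state, accumulation factor R = 1/(1 − e^(−kτ)) ≈ 2.8802.
Each bolus raises the concentration by D/Vd = 108/65 ≈ 1.662 mcg/mL.
Steady-state peak Cmax,ss = C₀·R ≈ 1.662 × 2.8802 ≈ 4.787 mcg/mL.
One interval later, Cmin,ss = Cmax,ss·e^(−kτ) ≈ 4.787 × 0.6528 ≈ 3.125 mcg/mL.
Trough 3.1 mcg/mL vs MEC 1 mcg/mL: adequate.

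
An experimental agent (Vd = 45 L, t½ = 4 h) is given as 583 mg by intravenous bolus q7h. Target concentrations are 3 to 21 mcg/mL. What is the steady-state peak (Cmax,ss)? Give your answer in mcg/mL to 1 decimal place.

18.4 mcg/mL

Over one 7-h interval, 7/4 ≈ 1.75 half-lives elapse, leaving f ≈ 0.2973 of each dose.
Accumulation ratio R = 1/(1 − f) ≈ 1/0.7027 ≈ 1.4231.
Each bolus raises the concentration by D/Vd = 583/45 ≈ 12.956 mcg/mL.
Steady-state peak Cmax,ss = C₀·R ≈ 12.956 × 1.4231 ≈ 18.438 mcg/mL.
Peak 18.4 mcg/mL vs MTC 21 mcg/mL: below toxic threshold.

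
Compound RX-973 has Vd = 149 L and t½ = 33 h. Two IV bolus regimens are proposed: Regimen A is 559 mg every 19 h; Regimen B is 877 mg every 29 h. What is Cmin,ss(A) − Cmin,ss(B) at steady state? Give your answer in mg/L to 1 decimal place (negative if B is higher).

Regimen A: f = (1/2)^(19/33) ≈ 0.6709; Cmin,ss = (559/149)·f/(1−f) ≈ 7.648 mg/L.
Regimen B: f = (1/2)^(29/33) ≈ 0.5438; Cmin,ss = (877/149)·f/(1−f) ≈ 7.016 mg/L.
Difference ≈ 7.648 − 7.016 ≈ 0.632 mg/L.

0.6 mg/L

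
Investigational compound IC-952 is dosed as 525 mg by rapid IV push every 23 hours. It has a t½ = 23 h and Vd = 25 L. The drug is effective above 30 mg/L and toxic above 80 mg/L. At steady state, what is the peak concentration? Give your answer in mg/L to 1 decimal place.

The dosing interval is 1 half-life, so f = 2^(−1) = 0.5.
At steady state, R = 1/(1 − 0.5) = 2/1.
Single-dose peak C₀ = D/Vd = 525/25 = 21 mg/L.
Steady-state peak Cmax,ss = C₀·R = 21 × 2/1 ≈ 42.000 mg/L.
Peak 42.0 mg/L vs MTC 80 mg/L: below toxic threshold.

42.0 mg/L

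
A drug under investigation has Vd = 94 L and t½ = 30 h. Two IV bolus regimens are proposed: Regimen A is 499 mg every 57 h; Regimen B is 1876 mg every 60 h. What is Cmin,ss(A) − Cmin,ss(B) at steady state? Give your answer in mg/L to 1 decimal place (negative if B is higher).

Regimen A: f = (1/2)^(57/30) ≈ 0.2679; Cmin,ss = (499/94)·f/(1−f) ≈ 1.943 mg/L.
Regimen B: f = (1/2)^(60/30) ≈ 0.2500; Cmin,ss = (1876/94)·f/(1−f) ≈ 6.652 mg/L.
Difference ≈ 1.943 − 6.652 ≈ -4.709 mg/L.

-4.7 mg/L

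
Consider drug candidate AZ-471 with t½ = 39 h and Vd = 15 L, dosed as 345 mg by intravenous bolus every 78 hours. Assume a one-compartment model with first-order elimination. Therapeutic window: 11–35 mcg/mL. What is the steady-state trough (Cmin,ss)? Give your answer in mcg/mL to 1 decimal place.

7.7 mcg/mL

The dosing interval is 2 half-lives, so f = 2^(−2) = 0.25.
Accumulation ratio R = 1/(1 − f) = 1/0.75 = 4/3.
Single-dose peak C₀ = D/Vd = 345/15 = 23 mcg/mL.
Steady-state peak Cmax,ss = C₀·R = 23 × 4/3 ≈ 30.667 mcg/mL.
Steady-state trough Cmin,ss = Cmax,ss·f ≈ 30.667 × 0.25 ≈ 7.667 mcg/mL.
Trough 7.7 mcg/mL vs MEC 11 mcg/mL: subtherapeutic.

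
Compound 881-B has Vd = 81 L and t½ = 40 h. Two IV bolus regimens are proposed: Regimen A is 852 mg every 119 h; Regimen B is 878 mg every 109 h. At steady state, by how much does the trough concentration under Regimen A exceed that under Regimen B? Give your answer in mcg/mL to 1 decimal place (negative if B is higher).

Regimen A: f = (1/2)^(119/40) ≈ 0.1272; Cmin,ss = (852/81)·f/(1−f) ≈ 1.533 mcg/mL.
Regimen B: f = (1/2)^(109/40) ≈ 0.1512; Cmin,ss = (878/81)·f/(1−f) ≈ 1.931 mcg/mL.
Difference ≈ 1.533 − 1.931 ≈ -0.398 mcg/mL.

-0.4 mcg/mL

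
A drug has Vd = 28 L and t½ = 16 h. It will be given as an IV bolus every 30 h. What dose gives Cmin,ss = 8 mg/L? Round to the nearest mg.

598 mg

τ/t½ = 30/16 ≈ 1.875, so f = (1/2)^(30/16) ≈ 0.272627.
Cmin,ss = (D/Vd)·f/(1−f), so D = Cmin,ss·Vd·(1−f)/f.
D = 8 × 28 × (1−f)/f ≈ 8 × 28 × 2.66802 ≈ 597.64 mg.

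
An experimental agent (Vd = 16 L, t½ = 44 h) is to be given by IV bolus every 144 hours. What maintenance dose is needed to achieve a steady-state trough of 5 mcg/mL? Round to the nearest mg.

τ/t½ = 144/44 ≈ 3.2727, so f = (1/2)^(144/44) ≈ 0.103469.
Cmin,ss = (D/Vd)·f/(1−f), so D = Cmin,ss·Vd·(1−f)/f.
D = 5 × 16 × (1−f)/f ≈ 5 × 16 × 8.66473 ≈ 693.18 mg.

693 mg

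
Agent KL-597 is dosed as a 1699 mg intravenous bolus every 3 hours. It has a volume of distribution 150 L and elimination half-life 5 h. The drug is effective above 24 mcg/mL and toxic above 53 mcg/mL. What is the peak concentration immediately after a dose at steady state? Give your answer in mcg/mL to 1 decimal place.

k = ln2/t½ = ln2/5 ≈ 0.138629 h⁻¹; fraction remaining f = e^(−kτ) = e^(−0.138629×3) ≈ 0.6598.
At steady state, accumulation factor R = 1/(1 − e^(−kτ)) ≈ 2.9394.
Each bolus raises the concentration by D/Vd = 1699/150 ≈ 11.327 mcg/mL.
Steady-state peak Cmax,ss = C₀·R ≈ 11.327 × 2.9394 ≈ 33.295 mcg/mL.
Peak 33.3 mcg/mL vs MTC 53 mcg/mL: below toxic threshold.

33.3 mcg/mL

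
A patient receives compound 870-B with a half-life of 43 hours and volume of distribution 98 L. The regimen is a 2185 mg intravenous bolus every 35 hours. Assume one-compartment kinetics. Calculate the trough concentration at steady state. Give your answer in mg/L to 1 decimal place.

29.4 mg/L

Over one 35-h interval, 35/43 ≈ 0.81395 half-lives elapse, leaving f ≈ 0.5688 of each dose.
Single-dose peak C₀ = D/Vd = 2185/98 ≈ 22.296 mg/L.
Steady-state trough Cmin,ss = C₀·f/(1−f) ≈ 22.296 × 0.5688/0.4312 ≈ 29.411 mg/L.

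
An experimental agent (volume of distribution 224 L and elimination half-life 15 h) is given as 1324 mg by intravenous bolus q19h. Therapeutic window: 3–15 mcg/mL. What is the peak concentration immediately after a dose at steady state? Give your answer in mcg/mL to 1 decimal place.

10.1 mcg/mL

k = ln2/t½ = ln2/15 ≈ 0.046210 h⁻¹; fraction remaining f = e^(−kτ) = e^(−0.046210×19) ≈ 0.4156.
Accumulation ratio R = 1/(1 − f) ≈ 1/0.5844 ≈ 1.7112.
Single-dose peak C₀ = D/Vd = 1324/224 ≈ 5.911 mcg/mL.
Cmax,ss = C₀/(1 − f) ≈ 5.911/0.5844 ≈ 10.115 mcg/mL.
Peak 10.1 mcg/mL vs MTC 15 mcg/mL: below toxic threshold.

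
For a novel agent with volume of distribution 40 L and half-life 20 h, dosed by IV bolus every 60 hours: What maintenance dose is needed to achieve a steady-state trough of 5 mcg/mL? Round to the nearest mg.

1400 mg

τ/t½ = 60/20 ≈ 3, so f = (1/2)^(60/20) ≈ 0.125000.
Cmin,ss = (D/Vd)·f/(1−f), so D = Cmin,ss·Vd·(1−f)/f.
D = 5 × 40 × (1−f)/f ≈ 5 × 40 × 7.00000 ≈ 1400.00 mg.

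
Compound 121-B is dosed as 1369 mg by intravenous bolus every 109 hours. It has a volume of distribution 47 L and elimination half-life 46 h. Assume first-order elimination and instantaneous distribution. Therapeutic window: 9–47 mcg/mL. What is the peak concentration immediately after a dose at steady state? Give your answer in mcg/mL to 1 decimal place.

36.1 mcg/mL

τ/t½ = 109/46 ≈ 2.3696, so fraction remaining f = (1/2)^(109/46) ≈ 0.1935.
At steady state, accumulation factor R = 1/(1 − e^(−kτ)) ≈ 1.2399.
Each bolus raises the concentration by D/Vd = 1369/47 ≈ 29.128 mcg/mL.
Steady-state peak Cmax,ss = C₀·R ≈ 29.128 × 1.2399 ≈ 36.116 mcg/mL.
Peak 36.1 mcg/mL vs MTC 47 mcg/mL: below toxic threshold.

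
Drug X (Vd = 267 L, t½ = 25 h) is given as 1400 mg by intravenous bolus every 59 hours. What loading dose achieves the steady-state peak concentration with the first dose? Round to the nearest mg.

f = (1/2)^(59/25) ≈ 0.194791; accumulation ratio R = 1/(1−f) ≈ 1.24191.
Loading dose to hit Cmax,ss on first dose: D_load = D_maint·R ≈ 1400 × 1.24191 ≈ 1738.67 mg.

1739 mg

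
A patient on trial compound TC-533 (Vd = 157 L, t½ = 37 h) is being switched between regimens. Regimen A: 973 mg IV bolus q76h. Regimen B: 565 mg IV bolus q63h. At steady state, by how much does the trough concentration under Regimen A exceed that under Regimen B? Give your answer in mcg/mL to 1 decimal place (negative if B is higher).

Regimen A: f = (1/2)^(76/37) ≈ 0.2408; Cmin,ss = (973/157)·f/(1−f) ≈ 1.966 mcg/mL.
Regimen B: f = (1/2)^(63/37) ≈ 0.3072; Cmin,ss = (565/157)·f/(1−f) ≈ 1.596 mcg/mL.
Difference ≈ 1.966 − 1.596 ≈ 0.370 mcg/mL.

0.4 mcg/mL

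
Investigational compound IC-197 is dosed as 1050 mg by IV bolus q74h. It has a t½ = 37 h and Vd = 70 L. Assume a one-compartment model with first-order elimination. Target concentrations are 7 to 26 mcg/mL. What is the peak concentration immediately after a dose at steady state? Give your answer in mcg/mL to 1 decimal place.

20.0 mcg/mL

The dosing interval is 2 half-lives, so f = 2^(−2) = 0.25.
At steady state, R = 1/(1 − 0.25) = 4/3.
Single-dose peak C₀ = D/Vd = 1050/70 = 15 mcg/mL.
Steady-state peak Cmax,ss = C₀·R = 15 × 4/3 ≈ 20.000 mcg/mL.
Peak 20.0 mcg/mL vs MTC 26 mcg/mL: below toxic threshold.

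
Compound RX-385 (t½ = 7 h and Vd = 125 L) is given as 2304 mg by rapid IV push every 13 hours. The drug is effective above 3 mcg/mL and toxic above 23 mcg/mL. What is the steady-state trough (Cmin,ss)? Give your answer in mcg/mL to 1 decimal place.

7.0 mcg/mL

k = ln2/t½ = ln2/7 ≈ 0.099021 h⁻¹; fraction remaining f = e^(−kτ) = e^(−0.099021×13) ≈ 0.2760.
Accumulation ratio R = 1/(1 − f) ≈ 1/0.7240 ≈ 1.3812.
Each bolus raises the concentration by D/Vd = 2304/125 ≈ 18.432 mcg/mL.
Steady-state peak Cmax,ss = C₀·R ≈ 18.432 × 1.3812 ≈ 25.458 mcg/mL.
Steady-state trough Cmin,ss = Cmax,ss·f ≈ 25.458 × 0.2760 ≈ 7.026 mcg/mL.
Trough 7.0 mcg/mL vs MEC 3 mcg/mL: adequate.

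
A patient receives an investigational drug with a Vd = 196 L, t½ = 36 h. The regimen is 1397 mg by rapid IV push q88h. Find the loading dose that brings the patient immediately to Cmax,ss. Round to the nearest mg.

f = (1/2)^(88/36) ≈ 0.183717; accumulation ratio R = 1/(1−f) ≈ 1.22507.
Loading dose to hit Cmax,ss on first dose: D_load = D_maint·R ≈ 1397 × 1.22507 ≈ 1711.42 mg.

1711 mg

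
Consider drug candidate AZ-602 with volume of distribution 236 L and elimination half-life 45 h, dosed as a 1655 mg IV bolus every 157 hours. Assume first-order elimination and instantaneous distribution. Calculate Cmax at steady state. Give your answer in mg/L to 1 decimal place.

Over one 157-h interval, 157/45 ≈ 3.4889 half-lives elapse, leaving f ≈ 0.0891 of each dose.
Accumulation ratio R = 1/(1 − f) ≈ 1/0.9109 ≈ 1.0978.
Each bolus raises the concentration by D/Vd = 1655/236 ≈ 7.013 mg/L.
Steady-state peak Cmax,ss = C₀·R ≈ 7.013 × 1.0978 ≈ 7.699 mg/L.

7.7 mg/L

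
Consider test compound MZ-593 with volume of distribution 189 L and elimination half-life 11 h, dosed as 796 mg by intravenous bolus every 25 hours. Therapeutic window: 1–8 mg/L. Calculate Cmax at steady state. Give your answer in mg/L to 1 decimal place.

5.3 mg/L

k = ln2/t½ = ln2/11 ≈ 0.063013 h⁻¹; fraction remaining f = e^(−kτ) = e^(−0.063013×25) ≈ 0.2069.
Accumulation ratio R = 1/(1 − f) ≈ 1/0.7931 ≈ 1.2609.
Each bolus raises the concentration by D/Vd = 796/189 ≈ 4.212 mg/L.
Steady-state peak Cmax,ss = C₀·R ≈ 4.212 × 1.2609 ≈ 5.311 mg/L.
Peak 5.3 mg/L vs MTC 8 mg/L: below toxic threshold.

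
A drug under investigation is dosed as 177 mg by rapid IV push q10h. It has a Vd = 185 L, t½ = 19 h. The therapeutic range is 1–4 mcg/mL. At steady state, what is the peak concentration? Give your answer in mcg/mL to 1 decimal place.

τ/t½ = 10/19 ≈ 0.52632, so fraction remaining f = (1/2)^(10/19) ≈ 0.6943.
At steady state, accumulation factor R = 1/(1 − e^(−kτ)) ≈ 3.2712.
Each bolus raises the concentration by D/Vd = 177/185 ≈ 0.957 mcg/mL.
Steady-state peak Cmax,ss = C₀·R ≈ 0.957 × 3.2712 ≈ 3.131 mcg/mL.
Peak 3.1 mcg/mL vs MTC 4 mcg/mL: below toxic threshold.

3.1 mcg/mL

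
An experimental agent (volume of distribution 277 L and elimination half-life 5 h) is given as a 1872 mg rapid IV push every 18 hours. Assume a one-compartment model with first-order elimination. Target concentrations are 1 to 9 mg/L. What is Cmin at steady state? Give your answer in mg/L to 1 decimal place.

0.6 mg/L

Over one 18-h interval, 18/5 ≈ 3.6 half-lives elapse, leaving f ≈ 0.0825 of each dose.
At steady state, accumulation factor R = 1/(1 − e^(−kτ)) ≈ 1.0899.
Each bolus raises the concentration by D/Vd = 1872/277 ≈ 6.758 mg/L.
Steady-state peak Cmax,ss = C₀·R ≈ 6.758 × 1.0899 ≈ 7.366 mg/L.
One interval later, Cmin,ss = Cmax,ss·e^(−kτ) ≈ 7.366 × 0.0825 ≈ 0.608 mg/L.
Trough 0.6 mg/L vs MEC 1 mg/L: subtherapeutic.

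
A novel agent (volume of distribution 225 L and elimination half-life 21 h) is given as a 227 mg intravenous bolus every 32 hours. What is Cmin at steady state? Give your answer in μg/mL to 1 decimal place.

0.5 μg/mL

τ/t½ = 32/21 ≈ 1.5238, so fraction remaining f = (1/2)^(32/21) ≈ 0.3478.
Each bolus raises the concentration by D/Vd = 227/225 ≈ 1.009 μg/mL.
Steady-state trough Cmin,ss = C₀·f/(1−f) ≈ 1.009 × 0.3478/0.6522 ≈ 0.538 μg/mL.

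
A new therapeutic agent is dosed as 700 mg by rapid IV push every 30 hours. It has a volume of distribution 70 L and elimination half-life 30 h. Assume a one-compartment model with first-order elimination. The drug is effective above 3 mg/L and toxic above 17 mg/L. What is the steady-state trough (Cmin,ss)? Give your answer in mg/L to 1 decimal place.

10.0 mg/L

The dosing interval is 1 half-life, so f = 2^(−1) = 0.5.
Accumulation ratio R = 1/(1 − f) = 1/0.5 = 2/1.
Single-dose peak C₀ = D/Vd = 700/70 = 10 mg/L.
Steady-state peak Cmax,ss = C₀·R = 10 × 2/1 ≈ 20.000 mg/L.
Steady-state trough Cmin,ss = Cmax,ss·f ≈ 20.000 × 0.5 ≈ 10.000 mg/L.
Trough 10.0 mg/L vs MEC 3 mg/L: adequate.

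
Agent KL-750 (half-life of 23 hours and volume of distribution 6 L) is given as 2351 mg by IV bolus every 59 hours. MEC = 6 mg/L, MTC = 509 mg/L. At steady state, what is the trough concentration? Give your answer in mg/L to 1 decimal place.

79.7 mg/L

k = ln2/t½ = ln2/23 ≈ 0.030137 h⁻¹; fraction remaining f = e^(−kτ) = e^(−0.030137×59) ≈ 0.1690.
Each bolus raises the concentration by D/Vd = 2351/6 ≈ 391.833 mg/L.
Steady-state trough Cmin,ss = C₀·f/(1−f) ≈ 391.833 × 0.1690/0.8310 ≈ 79.687 mg/L.
Trough 79.7 mg/L vs MEC 6 mg/L: adequate.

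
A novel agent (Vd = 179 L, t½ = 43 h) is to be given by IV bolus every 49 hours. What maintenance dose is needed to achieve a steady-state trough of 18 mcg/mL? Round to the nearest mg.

τ/t½ = 49/43 ≈ 1.1395, so f = (1/2)^(49/43) ≈ 0.453906.
Cmin,ss = (D/Vd)·f/(1−f), so D = Cmin,ss·Vd·(1−f)/f.
D = 18 × 179 × (1−f)/f ≈ 18 × 179 × 1.20310 ≈ 3876.39 mg.

3876 mg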